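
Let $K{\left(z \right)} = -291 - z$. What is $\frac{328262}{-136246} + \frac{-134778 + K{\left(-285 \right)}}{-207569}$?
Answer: $- \frac{2262419737}{1285474817} \approx -1.76$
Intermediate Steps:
$\frac{328262}{-136246} + \frac{-134778 + K{\left(-285 \right)}}{-207569} = \frac{328262}{-136246} + \frac{-134778 - 6}{-207569} = 328262 \left(- \frac{1}{136246}\right) + \left(-134778 + \left(-291 + 285\right)\right) \left(- \frac{1}{207569}\right) = - \frac{14921}{6193} + \left(-134778 - 6\right) \left(- \frac{1}{207569}\right) = - \frac{14921}{6193} - - \frac{134784}{207569} = - \frac{14921}{6193} + \frac{134784}{207569} = - \frac{2262419737}{1285474817}$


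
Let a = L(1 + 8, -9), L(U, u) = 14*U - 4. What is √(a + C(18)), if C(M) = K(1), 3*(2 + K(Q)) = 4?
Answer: 2*√273/3 ≈ 11.015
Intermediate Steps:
K(Q) = -⅔ (K(Q) = -2 + (⅓)*4 = -2 + 4/3 = -⅔)
C(M) = -⅔
L(U, u) = -4 + 14*U
a = 122 (a = -4 + 14*(1 + 8) = -4 + 14*9 = -4 + 126 = 122)
√(a + C(18)) = √(122 - ⅔) = √(364/3) = 2*√273/3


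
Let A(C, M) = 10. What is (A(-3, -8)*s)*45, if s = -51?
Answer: -22950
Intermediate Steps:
(A(-3, -8)*s)*45 = (10*(-51))*45 = -510*45 = -22950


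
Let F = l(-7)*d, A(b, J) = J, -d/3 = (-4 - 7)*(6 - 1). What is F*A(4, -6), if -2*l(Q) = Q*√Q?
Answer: -3465*I*√7 ≈ -9167.5*I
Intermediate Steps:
l(Q) = -Q^(3/2)/2 (l(Q) = -Q*√Q/2 = -Q^(3/2)/2)
d = 165 (d = -3*(-4 - 7)*(6 - 1) = -(-33)*5 = -3*(-55) = 165)
F = 1155*I*√7/2 (F = -(-7)*I*√7/2*165 = (7*I*√7/2)*165 = 1155*I*√7/2 ≈ 1527.9*I)
F*A(4, -6) = (1155*I*√7/2)*(-6) = -3465*I*√7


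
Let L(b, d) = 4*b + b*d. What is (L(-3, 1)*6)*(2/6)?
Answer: -30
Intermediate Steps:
(L(-3, 1)*6)*(2/6) = (-3*(4 + 1)*6)*(2/6) = (-3*5*6)*(2*(1/6)) = -15*6*(1/3) = -90*1/3 = -30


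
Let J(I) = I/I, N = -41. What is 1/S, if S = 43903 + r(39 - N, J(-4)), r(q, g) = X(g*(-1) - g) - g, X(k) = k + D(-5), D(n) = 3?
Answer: 1/43903 ≈ 2.2777e-5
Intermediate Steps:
J(I) = 1
X(k) = 3 + k (X(k) = k + 3 = 3 + k)
r(q, g) = 3 - 3*g (r(q, g) = (3 + (g*(-1) - g)) - g = (3 + (-g - g)) - g = (3 - 2*g) - g = 3 - 3*g)
S = 43903 (S = 43903 + (3 - 3*1) = 43903 + (3 - 3) = 43903 + 0 = 43903)
1/S = 1/43903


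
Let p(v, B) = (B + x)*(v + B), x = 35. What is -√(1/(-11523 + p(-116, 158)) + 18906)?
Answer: -√220744354017/3417 ≈ -137.50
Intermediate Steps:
p(v, B) = (35 + B)*(B + v) (p(v, B) = (B + 35)*(v + B) = (35 + B)*(B + v))
-√(1/(-11523 + p(-116, 158)) + 18906) = -√(1/(-11523 + (158² + 35*158 + 35*(-116) + 158*(-116))) + 18906) = -√(1/(-11523 + (24964 + 5530 - 4060 - 18328)) + 18906) = -√(1/(-11523 + 8106) + 18906) = -√(1/(-3417) + 18906) = -√(-1/3417 + 18906) = -√(64601801/3417) = -√220744354017/3417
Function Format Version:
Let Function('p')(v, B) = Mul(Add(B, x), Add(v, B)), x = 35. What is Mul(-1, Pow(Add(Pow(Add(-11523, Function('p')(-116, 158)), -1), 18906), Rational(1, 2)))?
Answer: Mul(Rational(-1, 3417), Pow(220744354017, Rational(1, 2))) ≈ -137.50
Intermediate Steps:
Function('p')(v, B) = Mul(Add(35, B), Add(B, v)) (Function('p')(v, B) = Mul(Add(B, 35), Add(v, B)) = Mul(Add(35, B), Add(B, v)))
Mul(-1, Pow(Add(Pow(Add(-11523, Function('p')(-116, 158)), -1), 18906), Rational(1, 2))) = Mul(-1, Pow(Add(Pow(Add(-11523, Add(Pow(158, 2), Mul(35, 158), Mul(35, -116), Mul(158, -116))), -1), 18906), Rational(1, 2))) = Mul(-1, Pow(Add(Pow(Add(-11523, Add(24964, 5530, -4060, -18328)), -1), 18906), Rational(1, 2))) = Mul(-1, Pow(Add(Pow(Add(-11523, 8106), -1), 18906), Rational(1, 2))) = Mul(-1, Pow(Add(Pow(-3417, -1), 18906), Rational(1, 2))) = Mul(-1, Pow(Add(Rational(-1, 3417), 18906), Rational(1, 2))) = Mul(-1, Pow(Rational(64601801, 3417), Rational(1, 2))) = Mul(-1, Mul(Rational(1, 3417), Pow(220744354017, Rational(1, 2)))) = Mul(Rational(-1, 3417), Pow(220744354017, Rational(1, 2)))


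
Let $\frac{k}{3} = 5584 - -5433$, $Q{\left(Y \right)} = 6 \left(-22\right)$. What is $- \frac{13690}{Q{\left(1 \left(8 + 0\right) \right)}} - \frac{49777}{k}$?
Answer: $\frac{74316271}{727122} \approx 102.21$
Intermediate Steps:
$Q{\left(Y \right)} = -132$
$k = 33051$ ($k = 3 \left(5584 - -5433\right) = 3 \left(5584 + 5433\right) = 3 \cdot 11017 = 33051$)
$- \frac{13690}{Q{\left(1 \left(8 + 0\right) \right)}} - \frac{49777}{k} = - \frac{13690}{-132} - \frac{49777}{33051} = \left(-13690\right) \left(- \frac{1}{132}\right) - \frac{49777}{33051} = \frac{6845}{66} - \frac{49777}{33051} = \frac{74316271}{727122}$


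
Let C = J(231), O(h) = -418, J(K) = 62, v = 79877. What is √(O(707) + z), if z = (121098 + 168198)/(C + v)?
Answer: I*√2647995842434/79939 ≈ 20.356*I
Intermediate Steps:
C = 62
z = 289296/79939 (z = (121098 + 168198)/(62 + 79877) = 289296/79939 ≈ 3.6190)
√(O(707) + z) = √(-418 + 289296/79939) = √(-33125206/79939) = I*√2647995842434/79939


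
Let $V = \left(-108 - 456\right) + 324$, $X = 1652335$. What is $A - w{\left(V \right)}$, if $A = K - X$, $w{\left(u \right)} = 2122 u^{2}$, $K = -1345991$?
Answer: $-125225526$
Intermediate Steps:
$V = -240$ ($V = -564 + 324 = -240$)
$A = -2998326$ ($A = -1345991 - 1652335 = -2998326$)
$A - w{\left(V \right)} = -2998326 - 2122 \left(-240\right)^{2} = -2998326 - 2122 \cdot 57600 = -2998326 - 122227200 = -125225526$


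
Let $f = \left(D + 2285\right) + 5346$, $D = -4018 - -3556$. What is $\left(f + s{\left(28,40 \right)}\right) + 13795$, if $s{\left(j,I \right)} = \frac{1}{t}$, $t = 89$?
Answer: $\frac{1865797}{89} \approx 20964.0$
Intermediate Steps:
$D = -462$ ($D = -4018 + 3556 = -462$)
$s{\left(j,I \right)} = \frac{1}{89}$
$f = 7169$ ($f = \left(-462 + 2285\right) + 5346 = 1823 + 5346 = 7169$)
$\left(f + s{\left(28,40 \right)}\right) + 13795 = \left(7169 + \frac{1}{89}\right) + 13795 = \frac{638042}{89} + 13795 = \frac{1865797}{89}$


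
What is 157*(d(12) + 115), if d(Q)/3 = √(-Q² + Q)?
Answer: 18055 + 942*I*√33 ≈ 18055.0 + 5411.4*I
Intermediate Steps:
d(Q) = 3*√(Q - Q²) (d(Q) = 3*√(-Q² + Q) = 3*√(Q - Q²))
157*(d(12) + 115) = 157*(3*√(12*(1 - 1*12)) + 115) = 157*(3*√(12*(1 - 12)) + 115) = 157*(3*√(12*(-11)) + 115) = 157*(3*√(-132) + 115) = 157*(3*(2*I*√33) + 115) = 157*(6*I*√33 + 115) = 157*(115 + 6*I*√33) = 18055 + 942*I*√33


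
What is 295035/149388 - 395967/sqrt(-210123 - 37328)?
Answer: 98345/49796 + 395967*I*sqrt(247451)/247451 ≈ 1.975 + 796.0*I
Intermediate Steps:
295035/149388 - 395967/sqrt(-210123 - 37328) = 295035*(1/149388) - 395967*(-I*sqrt(247451)/247451) = 98345/49796 - 395967*(-I*sqrt(247451)/247451) = 98345/49796 - (-395967)*I*sqrt(247451)/247451 = 98345/49796 + 395967*I*sqrt(247451)/247451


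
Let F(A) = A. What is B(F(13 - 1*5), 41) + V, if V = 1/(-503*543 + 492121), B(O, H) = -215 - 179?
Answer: -86282847/218992 ≈ -394.00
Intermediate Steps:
B(O, H) = -394
V = 1/218992 (V = 1/(-273129 + 492121) = 1/218992 ≈ 4.5664e-6)
B(F(13 - 1*5), 41) + V = -394 + 1/218992 = -86282847/218992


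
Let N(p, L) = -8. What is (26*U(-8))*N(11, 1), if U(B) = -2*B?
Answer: -3328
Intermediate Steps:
(26*U(-8))*N(11, 1) = (26*(-2*(-8)))*(-8) = (26*16)*(-8) = 416*(-8) = -3328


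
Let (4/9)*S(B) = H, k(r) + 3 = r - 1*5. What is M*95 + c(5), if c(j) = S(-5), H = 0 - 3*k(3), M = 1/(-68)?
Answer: 550/17 ≈ 32.353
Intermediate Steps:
M = -1/68 ≈ -0.014706
k(r) = -8 + r (k(r) = -3 + (r - 1*5) = -3 + (r - 5) = -3 + (-5 + r) = -8 + r)
H = 15 (H = 0 - 3*(-8 + 3) = 0 - 3*(-5) = 0 + 15 = 15)
S(B) = 135/4 (S(B) = (9/4)*15 = 135/4)
c(j) = 135/4
M*95 + c(5) = -1/68*95 + 135/4 = -95/68 + 135/4 = 550/17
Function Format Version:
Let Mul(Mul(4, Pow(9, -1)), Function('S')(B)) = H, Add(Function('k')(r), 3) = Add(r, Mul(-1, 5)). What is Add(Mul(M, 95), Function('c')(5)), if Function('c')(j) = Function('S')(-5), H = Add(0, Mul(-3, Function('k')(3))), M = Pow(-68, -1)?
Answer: Rational(550, 17) ≈ 32.353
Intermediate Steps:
M = Rational(-1, 68) ≈ -0.014706
Function('k')(r) = Add(-8, r) (Function('k')(r) = Add(-3, Add(r, Mul(-1, 5))) = Add(-3, Add(r, -5)) = Add(-3, Add(-5, r)) = Add(-8, r))
H = 15 (H = Add(0, Mul(-3, Add(-8, 3))) = Add(0, Mul(-3, -5)) = Add(0, 15) = 15)
Function('S')(B) = Rational(135, 4) (Function('S')(B) = Mul(Rational(9, 4), 15) = Rational(135, 4))
Function('c')(j) = Rational(135, 4)
Add(Mul(M, 95), Function('c')(5)) = Add(Mul(Rational(-1, 68), 95), Rational(135, 4)) = Add(Rational(-95, 68), Rational(135, 4)) = Rational(550, 17)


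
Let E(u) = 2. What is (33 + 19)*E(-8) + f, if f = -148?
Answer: -44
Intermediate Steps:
(33 + 19)*E(-8) + f = (33 + 19)*2 - 148 = 52*2 - 148 = 104 - 148 = -44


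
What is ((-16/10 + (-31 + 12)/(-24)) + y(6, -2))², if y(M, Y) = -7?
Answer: 877969/14400 ≈ 60.970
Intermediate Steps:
((-16/10 + (-31 + 12)/(-24)) + y(6, -2))² = ((-16/10 + (-31 + 12)/(-24)) - 7)² = ((-16*⅒ - 19*(-1/24)) - 7)² = ((-8/5 + 19/24) - 7)² = (-97/120 - 7)² = (-937/120)² = 877969/14400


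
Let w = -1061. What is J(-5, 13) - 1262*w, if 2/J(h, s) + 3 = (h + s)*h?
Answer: 57576224/43 ≈ 1.3390e+6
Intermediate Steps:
J(h, s) = 2/(-3 + h*(h + s)) (J(h, s) = 2/(-3 + (h + s)*h) = 2/(-3 + h*(h + s)))
J(-5, 13) - 1262*w = 2/(-3 + (-5)² - 5*13) - 1262*(-1061) = 2/(-3 + 25 - 65) + 1338982 = 2/(-43) + 1338982 = 2*(-1/43) + 1338982 = -2/43 + 1338982 = 57576224/43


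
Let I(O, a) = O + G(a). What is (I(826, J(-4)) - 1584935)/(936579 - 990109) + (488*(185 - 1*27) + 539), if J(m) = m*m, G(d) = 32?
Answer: 4157813867/53530 ≈ 77673.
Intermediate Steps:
J(m) = m²
I(O, a) = 32 + O (I(O, a) = O + 32 = 32 + O)
(I(826, J(-4)) - 1584935)/(936579 - 990109) + (488*(185 - 1*27) + 539) = ((32 + 826) - 1584935)/(936579 - 990109) + (488*(185 - 1*27) + 539) = (858 - 1584935)/(-53530) + (488*(185 - 27) + 539) = -1584077*(-1/53530) + (488*158 + 539) = 1584077/53530 + (77104 + 539) = 1584077/53530 + 77643 = 4157813867/53530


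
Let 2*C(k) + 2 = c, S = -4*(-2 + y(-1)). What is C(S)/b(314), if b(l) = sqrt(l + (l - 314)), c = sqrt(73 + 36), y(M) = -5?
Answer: sqrt(314)*(-2 + sqrt(109))/628 ≈ 0.23816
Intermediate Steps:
c = sqrt(109) ≈ 10.440
S = 28 (S = -4*(-2 - 5) = -4*(-7) = 28)
C(k) = -1 + sqrt(109)/2
b(l) = sqrt(-314 + 2*l) (b(l) = sqrt(l + (-314 + l)) = sqrt(-314 + 2*l))
C(S)/b(314) = (-1 + sqrt(109)/2)/(sqrt(-314 + 2*314)) = (-1 + sqrt(109)/2)/(sqrt(-314 + 628)) = (-1 + sqrt(109)/2)/(sqrt(314)) = (-1 + sqrt(109)/2)*(sqrt(314)/314) = sqrt(314)*(-1 + sqrt(109)/2)/314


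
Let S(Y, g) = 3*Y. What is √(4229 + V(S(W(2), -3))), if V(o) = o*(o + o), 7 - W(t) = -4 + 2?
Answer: 11*√47 ≈ 75.412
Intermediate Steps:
W(t) = 9 (W(t) = 7 - (-4 + 2) = 7 - 1*(-2) = 7 + 2 = 9)
V(o) = 2*o² (V(o) = o*(2*o) = 2*o²)
√(4229 + V(S(W(2), -3))) = √(4229 + 2*(3*9)²) = √(4229 + 2*27²) = √(4229 + 2*729) = √(4229 + 1458) = √5687 = 11*√47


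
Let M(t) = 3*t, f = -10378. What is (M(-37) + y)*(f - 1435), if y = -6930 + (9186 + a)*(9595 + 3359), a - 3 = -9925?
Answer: 112710018405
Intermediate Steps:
a = -9922 (a = 3 - 9925 = -9922)
y = -9541074 (y = -6930 + (9186 - 9922)*(9595 + 3359) = -6930 - 736*12954 = -6930 - 9534144 = -9541074)
(M(-37) + y)*(f - 1435) = (3*(-37) - 9541074)*(-10378 - 1435) = (-111 - 9541074)*(-11813) = -9541185*(-11813) = 112710018405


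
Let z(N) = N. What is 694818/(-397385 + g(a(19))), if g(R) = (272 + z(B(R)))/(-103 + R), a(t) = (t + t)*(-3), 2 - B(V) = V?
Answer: -16752834/9581437 ≈ -1.7485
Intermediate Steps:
B(V) = 2 - V
a(t) = -6*t (a(t) = (2*t)*(-3) = -6*t)
g(R) = (274 - R)/(-103 + R) (g(R) = (272 + (2 - R))/(-103 + R) = (274 - R)/(-103 + R))
694818/(-397385 + g(a(19))) = 694818/(-397385 + (274 - (-6)*19)/(-103 - 6*19)) = 694818/(-397385 + (274 - 1*(-114))/(-103 - 114)) = 694818/(-397385 + (274 + 114)/(-217)) = 694818/(-397385 - 1/217*388) = 694818/(-397385 - 388/217) = 694818/(-86232933/217) = 694818*(-217/86232933) = -16752834/9581437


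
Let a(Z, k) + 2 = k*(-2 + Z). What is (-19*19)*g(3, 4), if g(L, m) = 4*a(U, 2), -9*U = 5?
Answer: 92416/9 ≈ 10268.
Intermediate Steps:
U = -5/9 (U = -⅑*5 = -5/9 ≈ -0.55556)
a(Z, k) = -2 + k*(-2 + Z)
g(L, m) = -256/9 (g(L, m) = 4*(-2 - 2*2 - 5/9*2) = 4*(-2 - 4 - 10/9) = 4*(-64/9) = -256/9)
(-19*19)*g(3, 4) = -19*19*(-256/9) = -361*(-256/9) = 92416/9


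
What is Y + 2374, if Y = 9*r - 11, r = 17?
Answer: 2516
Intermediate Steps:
Y = 142 (Y = 9*17 - 11 = 153 - 11 = 142)
Y + 2374 = 142 + 2374 = 2516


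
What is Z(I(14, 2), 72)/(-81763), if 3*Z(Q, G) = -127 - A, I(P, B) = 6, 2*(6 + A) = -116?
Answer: 21/81763 ≈ 0.00025684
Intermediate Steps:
A = -64 (A = -6 + (1/2)*(-116) = -6 - 58 = -64)
Z(Q, G) = -21 (Z(Q, G) = (-127 - 1*(-64))/3 = (-127 + 64)/3 = (1/3)*(-63) = -21)
Z(I(14, 2), 72)/(-81763) = -21/(-81763) = -21*(-1/81763) = 21/81763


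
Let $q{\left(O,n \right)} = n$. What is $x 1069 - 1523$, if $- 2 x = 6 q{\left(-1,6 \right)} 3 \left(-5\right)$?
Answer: $287107$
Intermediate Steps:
$x = 270$ ($x = - \frac{6 \cdot 6 \cdot 3 \left(-5\right)}{2} = - \frac{36 \left(-15\right)}{2} = \left(- \frac{1}{2}\right) \left(-540\right) = 270$)
$x 1069 - 1523 = 270 \cdot 1069 - 1523 = 288630 - 1523 = 287107$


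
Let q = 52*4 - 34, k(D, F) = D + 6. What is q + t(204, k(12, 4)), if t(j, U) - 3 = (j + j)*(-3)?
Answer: -1047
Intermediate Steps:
k(D, F) = 6 + D
t(j, U) = 3 - 6*j (t(j, U) = 3 + (j + j)*(-3) = 3 + (2*j)*(-3) = 3 - 6*j)
q = 174 (q = 208 - 34 = 174)
q + t(204, k(12, 4)) = 174 + (3 - 6*204) = 174 + (3 - 1224) = 174 - 1221 = -1047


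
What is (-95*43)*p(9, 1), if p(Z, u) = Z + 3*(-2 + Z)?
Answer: -122550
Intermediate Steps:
p(Z, u) = -6 + 4*Z (p(Z, u) = Z + (-6 + 3*Z) = -6 + 4*Z)
(-95*43)*p(9, 1) = (-95*43)*(-6 + 4*9) = -4085*(-6 + 36) = -4085*30 = -122550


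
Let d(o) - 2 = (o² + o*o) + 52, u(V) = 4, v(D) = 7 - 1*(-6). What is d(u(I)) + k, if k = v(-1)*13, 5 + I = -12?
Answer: 255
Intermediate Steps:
I = -17 (I = -5 - 12 = -17)
v(D) = 13 (v(D) = 7 + 6 = 13)
d(o) = 54 + 2*o² (d(o) = 2 + ((o² + o*o) + 52) = 2 + ((o² + o²) + 52) = 2 + (2*o² + 52) = 2 + (52 + 2*o²) = 54 + 2*o²)
k = 169 (k = 13*13 = 169)
d(u(I)) + k = (54 + 2*4²) + 169 = (54 + 2*16) + 169 = (54 + 32) + 169 = 86 + 169 = 255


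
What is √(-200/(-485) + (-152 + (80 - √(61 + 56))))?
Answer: √(-673568 - 28227*√13)/97 ≈ 9.0777*I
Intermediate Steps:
√(-200/(-485) + (-152 + (80 - √(61 + 56)))) = √(-200*(-1/485) + (-152 + (80 - √117))) = √(40/97 + (-152 + (80 - 3*√13))) = √(40/97 + (-72 - 3*√13)) = √(-6944/97 - 3*√13)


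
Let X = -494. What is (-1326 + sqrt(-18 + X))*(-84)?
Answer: 111384 - 1344*I*sqrt(2) ≈ 1.1138e+5 - 1900.7*I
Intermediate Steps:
(-1326 + sqrt(-18 + X))*(-84) = (-1326 + sqrt(-18 - 494))*(-84) = (-1326 + sqrt(-512))*(-84) = (-1326 + 16*I*sqrt(2))*(-84) = 111384 - 1344*I*sqrt(2)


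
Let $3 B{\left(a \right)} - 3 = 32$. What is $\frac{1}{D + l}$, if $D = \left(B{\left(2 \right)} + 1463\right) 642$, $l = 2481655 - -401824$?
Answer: $\frac{1}{3830215} \approx 2.6108 \cdot 10^{-7}$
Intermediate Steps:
$B{\left(a \right)} = \frac{35}{3}$ ($B{\left(a \right)} = 1 + \frac{1}{3} \cdot 32 = 1 + \frac{32}{3} = \frac{35}{3}$)
$l = 2883479$ ($l = 2481655 + 401824 = 2883479$)
$D = 946736$ ($D = \left(\frac{35}{3} + 1463\right) 642 = \frac{4424}{3} \cdot 642 = 946736$)
$\frac{1}{D + l} = \frac{1}{946736 + 2883479} = \frac{1}{3830215}$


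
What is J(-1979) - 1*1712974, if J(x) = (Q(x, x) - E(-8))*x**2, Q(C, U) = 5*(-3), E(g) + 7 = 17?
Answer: -99623999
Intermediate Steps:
E(g) = 10 (E(g) = -7 + 17 = 10)
Q(C, U) = -15
J(x) = -25*x**2 (J(x) = (-15 - 1*10)*x**2 = (-15 - 10)*x**2 = -25*x**2)
J(-1979) - 1*1712974 = -25*(-1979)**2 - 1*1712974 = -25*3916441 - 1712974 = -97911025 - 1712974 = -99623999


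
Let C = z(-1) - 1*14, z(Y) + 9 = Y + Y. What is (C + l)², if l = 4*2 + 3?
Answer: 196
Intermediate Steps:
z(Y) = -9 + 2*Y (z(Y) = -9 + (Y + Y) = -9 + 2*Y)
C = -25 (C = (-9 + 2*(-1)) - 1*14 = (-9 - 2) - 14 = -11 - 14 = -25)
l = 11 (l = 8 + 3 = 11)
(C + l)² = (-25 + 11)² = (-14)² = 196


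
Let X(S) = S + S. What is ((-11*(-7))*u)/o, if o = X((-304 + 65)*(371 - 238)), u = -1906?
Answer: 10483/4541 ≈ 2.3085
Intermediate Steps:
X(S) = 2*S
o = -63574 (o = 2*((-304 + 65)*(371 - 238)) = 2*(-239*133) = 2*(-31787) = -63574)
((-11*(-7))*u)/o = (-11*(-7)*(-1906))/(-63574) = (77*(-1906))*(-1/63574) = -146762*(-1/63574) = 10483/4541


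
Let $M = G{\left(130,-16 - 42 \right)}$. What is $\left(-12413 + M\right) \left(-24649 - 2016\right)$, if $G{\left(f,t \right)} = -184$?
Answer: $335899005$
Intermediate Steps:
$M = -184$
$\left(-12413 + M\right) \left(-24649 - 2016\right) = \left(-12413 - 184\right) \left(-24649 - 2016\right) = \left(-12597\right) \left(-26665\right) = 335899005$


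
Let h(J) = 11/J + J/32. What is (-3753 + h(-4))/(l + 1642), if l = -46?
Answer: -30047/12768 ≈ -2.3533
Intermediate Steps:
h(J) = 11/J + J/32 (h(J) = 11/J + J*(1/32) = 11/J + J/32)
(-3753 + h(-4))/(l + 1642) = (-3753 + (11/(-4) + (1/32)*(-4)))/(-46 + 1642) = (-3753 + (11*(-¼) - ⅛))/1596 = (-3753 + (-11/4 - ⅛))*(1/1596) = (-3753 - 23/8)*(1/1596) = -30047/8*1/1596 = -30047/12768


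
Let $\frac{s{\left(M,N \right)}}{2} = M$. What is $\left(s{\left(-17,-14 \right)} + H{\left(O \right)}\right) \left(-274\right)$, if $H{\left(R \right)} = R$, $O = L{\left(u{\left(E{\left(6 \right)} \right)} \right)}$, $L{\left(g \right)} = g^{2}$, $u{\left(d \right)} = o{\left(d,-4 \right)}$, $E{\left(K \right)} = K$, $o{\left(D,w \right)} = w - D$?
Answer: $-18084$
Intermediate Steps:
$s{\left(M,N \right)} = 2 M$
$u{\left(d \right)} = -4 - d$
$O = 100$ ($O = \left(-4 - 6\right)^{2} = \left(-10\right)^{2} = 100$)
$\left(s{\left(-17,-14 \right)} + H{\left(O \right)}\right) \left(-274\right) = \left(2 \left(-17\right) + 100\right) \left(-274\right) = \left(-34 + 100\right) \left(-274\right) = 66 \left(-274\right) = -18084$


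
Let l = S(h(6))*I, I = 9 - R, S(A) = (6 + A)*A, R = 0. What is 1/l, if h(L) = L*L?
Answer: 1/13608 ≈ 7.3486e-5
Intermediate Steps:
h(L) = L²
S(A) = A*(6 + A)
I = 9 (I = 9 - 1*0 = 9 + 0 = 9)
l = 13608 (l = (6²*(6 + 6²))*9 = (36*(6 + 36))*9 = (36*42)*9 = 1512*9 = 13608)
1/l = 1/13608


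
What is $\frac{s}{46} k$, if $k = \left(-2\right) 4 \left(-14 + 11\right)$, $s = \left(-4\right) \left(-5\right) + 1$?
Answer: $\frac{252}{23} \approx 10.957$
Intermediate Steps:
$s = 21$ ($s = 20 + 1 = 21$)
$k = 24$ ($k = \left(-8\right) \left(-3\right) = 24$)
$\frac{s}{46} k = \frac{21}{46} \cdot 24 = \frac{252}{23}$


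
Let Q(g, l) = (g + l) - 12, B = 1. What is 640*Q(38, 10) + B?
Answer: 23041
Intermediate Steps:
Q(g, l) = -12 + g + l
640*Q(38, 10) + B = 640*(-12 + 38 + 10) + 1 = 640*36 + 1 = 23040 + 1 = 23041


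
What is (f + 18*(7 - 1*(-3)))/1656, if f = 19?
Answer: 199/1656 ≈ 0.12017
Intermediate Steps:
(f + 18*(7 - 1*(-3)))/1656 = (19 + 18*(7 - 1*(-3)))/1656 = (19 + 18*(7 + 3))*(1/1656) = (19 + 18*10)*(1/1656) = (19 + 180)*(1/1656) = 199*(1/1656) = 199/1656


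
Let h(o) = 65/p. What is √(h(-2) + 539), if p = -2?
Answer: √2026/2 ≈ 22.506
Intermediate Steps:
h(o) = -65/2 (h(o) = 65/(-2) = 65*(-½) = -65/2)
√(h(-2) + 539) = √(-65/2 + 539) = √(1013/2) = √2026/2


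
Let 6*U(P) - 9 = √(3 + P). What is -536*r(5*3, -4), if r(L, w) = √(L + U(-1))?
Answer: -268*√(594 + 6*√2)/3 ≈ -2192.7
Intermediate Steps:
U(P) = 3/2 + √(3 + P)/6
r(L, w) = √(3/2 + L + √2/6) (r(L, w) = √(L + (3/2 + √(3 - 1)/6)) = √(L + (3/2 + √2/6)) = √(3/2 + L + √2/6))
-536*r(5*3, -4) = -268*√(54 + 6*√2 + 36*(5*3))/3 = -268*√(54 + 6*√2 + 36*15)/3 = -268*√(54 + 6*√2 + 540)/3 = -268*√(594 + 6*√2)/3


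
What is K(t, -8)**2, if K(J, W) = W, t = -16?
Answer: 64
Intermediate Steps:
K(t, -8)**2 = (-8)**2 = 64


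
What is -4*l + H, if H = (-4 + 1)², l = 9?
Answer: -27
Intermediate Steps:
H = 9 (H = (-3)² = 9)
-4*l + H = -4*9 + 9 = -36 + 9 = -27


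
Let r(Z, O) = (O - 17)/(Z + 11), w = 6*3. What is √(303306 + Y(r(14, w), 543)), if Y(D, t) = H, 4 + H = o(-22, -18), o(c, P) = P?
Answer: 2*√75821 ≈ 550.71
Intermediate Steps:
H = -22 (H = -4 - 18 = -22)
w = 18
r(Z, O) = (-17 + O)/(11 + Z)
Y(D, t) = -22
√(303306 + Y(r(14, w), 543)) = √(303306 - 22) = √303284 = 2*√75821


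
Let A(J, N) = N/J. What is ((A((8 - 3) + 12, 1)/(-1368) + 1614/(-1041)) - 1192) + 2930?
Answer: 14012855941/8069832 ≈ 1736.4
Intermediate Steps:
((A((8 - 3) + 12, 1)/(-1368) + 1614/(-1041)) - 1192) + 2930 = (((1/((8 - 3) + 12))/(-1368) + 1614/(-1041)) - 1192) + 2930 = (((1/(5 + 12))*(-1/1368) + 1614*(-1/1041)) - 1192) + 2930 = (((1/17)*(-1/1368) - 538/347) - 1192) + 2930 = ((-1/23256 - 538/347) - 1192) + 2930 = (-12512075/8069832 - 1192) + 2930 = -9631751819/8069832 + 2930 = 14012855941/8069832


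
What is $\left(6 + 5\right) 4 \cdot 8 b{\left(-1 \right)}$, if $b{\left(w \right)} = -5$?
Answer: $-1760$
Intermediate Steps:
$\left(6 + 5\right) 4 \cdot 8 b{\left(-1 \right)} = \left(6 + 5\right) 4 \cdot 8 \left(-5\right) = 11 \cdot 4 \cdot 8 \left(-5\right) = 44 \cdot 8 \left(-5\right) = 352 \left(-5\right) = -1760$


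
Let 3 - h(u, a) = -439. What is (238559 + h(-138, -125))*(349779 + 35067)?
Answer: 91978578846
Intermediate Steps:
h(u, a) = 442 (h(u, a) = 3 - 1*(-439) = 3 + 439 = 442)
(238559 + h(-138, -125))*(349779 + 35067) = (238559 + 442)*(349779 + 35067) = 239001*384846 = 91978578846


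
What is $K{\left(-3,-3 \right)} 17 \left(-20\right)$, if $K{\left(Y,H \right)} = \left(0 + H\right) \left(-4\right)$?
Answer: $-4080$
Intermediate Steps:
$K{\left(Y,H \right)} = - 4 H$ ($K{\left(Y,H \right)} = H \left(-4\right) = - 4 H$)
$K{\left(-3,-3 \right)} 17 \left(-20\right) = \left(-4\right) \left(-3\right) 17 \left(-20\right) = 12 \cdot 17 \left(-20\right) = 204 \left(-20\right) = -4080$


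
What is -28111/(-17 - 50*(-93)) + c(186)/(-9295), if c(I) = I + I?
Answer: -263015221/43063735 ≈ -6.1076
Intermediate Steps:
c(I) = 2*I
-28111/(-17 - 50*(-93)) + c(186)/(-9295) = -28111/(-17 - 50*(-93)) + (2*186)/(-9295) = -28111/(-17 + 4650) + 372*(-1/9295) = -28111/4633 - 372/9295 = -263015221/43063735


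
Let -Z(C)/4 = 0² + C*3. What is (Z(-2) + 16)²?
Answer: 1600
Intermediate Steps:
Z(C) = -12*C (Z(C) = -4*(0² + C*3) = -4*(0 + 3*C) = -12*C)
(Z(-2) + 16)² = (-12*(-2) + 16)² = (24 + 16)² = 40² = 1600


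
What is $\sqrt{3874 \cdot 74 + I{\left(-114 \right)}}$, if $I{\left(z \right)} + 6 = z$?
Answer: $2 \sqrt{71639} \approx 535.31$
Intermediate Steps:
$I{\left(z \right)} = -6 + z$
$\sqrt{3874 \cdot 74 + I{\left(-114 \right)}} = \sqrt{3874 \cdot 74 - 120} = \sqrt{286676 - 120} = \sqrt{286556} = 2 \sqrt{71639}$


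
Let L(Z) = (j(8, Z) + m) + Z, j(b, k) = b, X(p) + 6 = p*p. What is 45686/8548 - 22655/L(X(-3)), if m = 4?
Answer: -19296965/12822 ≈ -1505.0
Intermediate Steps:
X(p) = -6 + p² (X(p) = -6 + p*p = -6 + p²)
L(Z) = 12 + Z (L(Z) = (8 + 4) + Z = 12 + Z)
45686/8548 - 22655/L(X(-3)) = 45686/8548 - 22655/(12 + (-6 + (-3)²)) = 45686*(1/8548) - 22655/(12 + (-6 + 9)) = 22843/4274 - 22655/(12 + 3) = 22843/4274 - 22655/15 = 22843/4274 - 22655*1/15 = 22843/4274 - 4531/3 = -19296965/12822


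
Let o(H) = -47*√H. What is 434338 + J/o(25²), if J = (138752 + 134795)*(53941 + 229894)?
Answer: -15426373119/235 ≈ -6.5644e+7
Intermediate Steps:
J = 77642212745 (J = 273547*283835 = 77642212745)
434338 + J/o(25²) = 434338 + 77642212745/((-47*√(25²))) = 434338 + 77642212745/((-47*√625)) = 434338 + 77642212745/((-47*25)) = 434338 + 77642212745/(-1175) = 434338 + 77642212745*(-1/1175) = 434338 - 15528442549/235 = -15426373119/235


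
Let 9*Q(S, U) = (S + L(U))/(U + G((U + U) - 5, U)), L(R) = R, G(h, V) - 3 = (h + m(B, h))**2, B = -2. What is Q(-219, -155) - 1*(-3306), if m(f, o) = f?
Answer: 2985426724/903033 ≈ 3306.0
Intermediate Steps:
G(h, V) = 3 + (-2 + h)**2 (G(h, V) = 3 + (h - 2)**2 = 3 + (-2 + h)**2)
Q(S, U) = (S + U)/(9*(3 + U + (-7 + 2*U)**2)) (Q(S, U) = ((S + U)/(U + (3 + (-2 + ((U + U) - 5))**2)))/9 = ((S + U)/(U + (3 + (-2 + (2*U - 5))**2)))/9 = ((S + U)/(U + (3 + (-2 + (-5 + 2*U))**2)))/9 = ((S + U)/(U + (3 + (-7 + 2*U)**2)))/9 = ((S + U)/(3 + U + (-7 + 2*U)**2))/9 = (S + U)/(9*(3 + U + (-7 + 2*U)**2)))
Q(-219, -155) - 1*(-3306) = (-219 - 155)/(9*(52 - 27*(-155) + 4*(-155)**2)) - 1*(-3306) = (1/9)*(-374)/(52 + 4185 + 4*24025) + 3306 = (1/9)*(-374)/(52 + 4185 + 96100) + 3306 = (1/9)*(-374)/100337 + 3306 = (1/9)*(1/100337)*(-374) + 3306 = -374/903033 + 3306 = 2985426724/903033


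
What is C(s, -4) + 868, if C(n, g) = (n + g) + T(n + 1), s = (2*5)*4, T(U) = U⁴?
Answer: 2826665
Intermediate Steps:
s = 40 (s = 10*4 = 40)
C(n, g) = g + n + (1 + n)⁴ (C(n, g) = (n + g) + (n + 1)⁴ = (g + n) + (1 + n)⁴ = g + n + (1 + n)⁴)
C(s, -4) + 868 = (-4 + 40 + (1 + 40)⁴) + 868 = (-4 + 40 + 41⁴) + 868 = (-4 + 40 + 2825761) + 868 = 2825797 + 868 = 2826665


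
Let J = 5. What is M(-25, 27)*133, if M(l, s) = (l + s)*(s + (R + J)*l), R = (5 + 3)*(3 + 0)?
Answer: -185668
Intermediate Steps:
R = 24 (R = 8*3 = 24)
M(l, s) = (l + s)*(s + 29*l) (M(l, s) = (l + s)*(s + (24 + 5)*l) = (l + s)*(s + 29*l))
M(-25, 27)*133 = (27**2 + 29*(-25)**2 + 30*(-25)*27)*133 = (729 + 29*625 - 20250)*133 = (729 + 18125 - 20250)*133 = -1396*133 = -185668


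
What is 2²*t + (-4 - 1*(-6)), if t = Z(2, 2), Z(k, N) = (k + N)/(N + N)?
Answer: 6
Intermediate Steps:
Z(k, N) = (N + k)/(2*N) (Z(k, N) = (N + k)/((2*N)) = (N + k)*(1/(2*N)) = (N + k)/(2*N))
t = 1 (t = (½)*(2 + 2)/2 = (½)*(½)*4 = 1)
2²*t + (-4 - 1*(-6)) = 2²*1 + (-4 - 1*(-6)) = 4*1 + (-4 + 6) = 4 + 2 = 6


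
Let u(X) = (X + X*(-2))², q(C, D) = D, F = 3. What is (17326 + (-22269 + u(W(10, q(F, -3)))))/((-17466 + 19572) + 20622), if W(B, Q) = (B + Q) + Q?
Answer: -4927/22728 ≈ -0.21678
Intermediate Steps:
W(B, Q) = B + 2*Q
u(X) = X² (u(X) = (X - 2*X)² = (-X)² = X²)
(17326 + (-22269 + u(W(10, q(F, -3)))))/((-17466 + 19572) + 20622) = (17326 + (-22269 + (10 + 2*(-3))²))/((-17466 + 19572) + 20622) = (17326 + (-22269 + (10 - 6)²))/(2106 + 20622) = (17326 + (-22269 + 4²))/22728 = (17326 + (-22269 + 16))*(1/22728) = (17326 - 22253)*(1/22728) = -4927*1/22728 = -4927/22728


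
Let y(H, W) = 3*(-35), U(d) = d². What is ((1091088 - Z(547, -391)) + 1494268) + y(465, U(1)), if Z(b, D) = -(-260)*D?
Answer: 2686911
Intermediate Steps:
Z(b, D) = 260*D
y(H, W) = -105
((1091088 - Z(547, -391)) + 1494268) + y(465, U(1)) = ((1091088 - 260*(-391)) + 1494268) - 105 = ((1091088 - 1*(-101660)) + 1494268) - 105 = ((1091088 + 101660) + 1494268) - 105 = (1192748 + 1494268) - 105 = 2687016 - 105 = 2686911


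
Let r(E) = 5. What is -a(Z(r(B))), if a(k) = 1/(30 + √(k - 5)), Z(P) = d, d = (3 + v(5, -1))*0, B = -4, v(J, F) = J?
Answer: I/(√5 - 30*I) ≈ -0.033149 + 0.0024708*I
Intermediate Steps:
d = 0 (d = (3 + 5)*0 = 8*0 = 0)
Z(P) = 0
a(k) = 1/(30 + √(-5 + k))
-a(Z(r(B))) = -1/(30 + √(-5 + 0)) = -1/(30 + √(-5)) = -1/(30 + I*√5)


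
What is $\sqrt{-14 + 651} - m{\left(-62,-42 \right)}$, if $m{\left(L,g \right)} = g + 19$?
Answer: $23 + 7 \sqrt{13} \approx 48.239$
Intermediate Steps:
$m{\left(L,g \right)} = 19 + g$
$\sqrt{-14 + 651} - m{\left(-62,-42 \right)} = \sqrt{-14 + 651} - \left(19 - 42\right) = \sqrt{637} - -23 = 7 \sqrt{13} + 23 = 23 + 7 \sqrt{13}$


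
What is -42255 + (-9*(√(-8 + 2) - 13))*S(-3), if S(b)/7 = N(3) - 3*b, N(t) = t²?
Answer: -27513 - 1134*I*√6 ≈ -27513.0 - 2777.7*I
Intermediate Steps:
S(b) = 63 - 21*b (S(b) = 7*(3² - 3*b) = 7*(9 - 3*b) = 63 - 21*b)
-42255 + (-9*(√(-8 + 2) - 13))*S(-3) = -42255 + (-9*(√(-8 + 2) - 13))*(63 - 21*(-3)) = -42255 + (-9*(√(-6) - 13))*(63 + 63) = -42255 - 9*(I*√6 - 13)*126 = -42255 - 9*(-13 + I*√6)*126 = -42255 + (117 - 9*I*√6)*126 = -42255 + (14742 - 1134*I*√6) = -27513 - 1134*I*√6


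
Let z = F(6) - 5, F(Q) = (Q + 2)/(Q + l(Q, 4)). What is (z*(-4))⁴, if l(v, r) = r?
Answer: 49787136/625 ≈ 79659.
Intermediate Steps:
F(Q) = (2 + Q)/(4 + Q) (F(Q) = (Q + 2)/(Q + 4) = (2 + Q)/(4 + Q))
z = -21/5 (z = (2 + 6)/(4 + 6) - 5 = 8/10 - 5 = (⅒)*8 - 5 = ⅘ - 5 = -21/5 ≈ -4.2000)
(z*(-4))⁴ = (-21/5*(-4))⁴ = (84/5)⁴ = 49787136/625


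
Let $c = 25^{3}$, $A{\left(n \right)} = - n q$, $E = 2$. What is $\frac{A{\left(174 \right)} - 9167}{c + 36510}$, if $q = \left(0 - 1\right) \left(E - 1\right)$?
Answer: $- \frac{8993}{52135} \approx -0.17249$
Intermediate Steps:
$q = -1$ ($q = \left(0 - 1\right) \left(2 - 1\right) = \left(-1\right) 1 = -1$)
$A{\left(n \right)} = n$ ($A{\left(n \right)} = - n \left(-1\right) = n$)
$c = 15625$
$\frac{A{\left(174 \right)} - 9167}{c + 36510} = \frac{174 - 9167}{15625 + 36510} = - \frac{8993}{52135}$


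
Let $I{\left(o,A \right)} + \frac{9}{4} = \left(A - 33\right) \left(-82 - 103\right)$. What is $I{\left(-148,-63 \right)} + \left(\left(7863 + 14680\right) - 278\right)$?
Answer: $\frac{160091}{4} \approx 40023.0$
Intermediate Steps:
$I{\left(o,A \right)} = \frac{24411}{4} - 185 A$ ($I{\left(o,A \right)} = - \frac{9}{4} + \left(A - 33\right) \left(-82 - 103\right) = - \frac{9}{4} + \left(-33 + A\right) \left(-185\right) = - \frac{9}{4} - \left(-6105 + 185 A\right) = \frac{24411}{4} - 185 A$)
$I{\left(-148,-63 \right)} + \left(\left(7863 + 14680\right) - 278\right) = \left(\frac{24411}{4} - -11655\right) + \left(\left(7863 + 14680\right) - 278\right) = \left(\frac{24411}{4} + 11655\right) + \left(22543 - 278\right) = \frac{71031}{4} + 22265 = \frac{160091}{4}$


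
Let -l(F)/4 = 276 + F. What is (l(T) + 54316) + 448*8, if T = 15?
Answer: 56736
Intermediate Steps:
l(F) = -1104 - 4*F (l(F) = -4*(276 + F) = -1104 - 4*F)
(l(T) + 54316) + 448*8 = ((-1104 - 4*15) + 54316) + 448*8 = ((-1104 - 60) + 54316) + 3584 = (-1164 + 54316) + 3584 = 53152 + 3584 = 56736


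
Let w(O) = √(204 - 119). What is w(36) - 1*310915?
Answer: -310915 + √85 ≈ -3.1091e+5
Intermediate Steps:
w(O) = √85
w(36) - 1*310915 = √85 - 1*310915 = √85 - 310915 = -310915 + √85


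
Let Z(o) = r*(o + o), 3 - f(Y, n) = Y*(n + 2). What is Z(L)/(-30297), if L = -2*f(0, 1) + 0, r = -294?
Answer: -1176/10099 ≈ -0.11645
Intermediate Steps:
f(Y, n) = 3 - Y*(2 + n) (f(Y, n) = 3 - Y*(n + 2) = 3 - Y*(2 + n))
L = -6 (L = -2*(3 - 2*0 - 1*0*1) + 0 = -2*(3 + 0 + 0) + 0 = -2*3 + 0 = -6 + 0 = -6)
Z(o) = -588*o (Z(o) = -294*(o + o) = -588*o)
Z(L)/(-30297) = -588*(-6)/(-30297) = 3528*(-1/30297) = -1176/10099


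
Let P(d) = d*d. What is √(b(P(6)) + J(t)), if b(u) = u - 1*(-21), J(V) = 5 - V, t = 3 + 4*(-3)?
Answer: √71 ≈ 8.4261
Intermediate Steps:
t = -9 (t = 3 - 12 = -9)
P(d) = d²
b(u) = 21 + u (b(u) = u + 21 = 21 + u)
√(b(P(6)) + J(t)) = √((21 + 6²) + (5 - 1*(-9))) = √((21 + 36) + (5 + 9)) = √(57 + 14) = √71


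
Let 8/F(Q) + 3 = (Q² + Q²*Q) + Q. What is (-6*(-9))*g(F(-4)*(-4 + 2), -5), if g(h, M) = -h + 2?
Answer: 5076/55 ≈ 92.291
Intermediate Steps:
F(Q) = 8/(-3 + Q + Q² + Q³) (F(Q) = 8/(-3 + ((Q² + Q²*Q) + Q)) = 8/(-3 + ((Q² + Q³) + Q)) = 8/(-3 + (Q + Q² + Q³)) = 8/(-3 + Q + Q² + Q³))
g(h, M) = 2 - h
(-6*(-9))*g(F(-4)*(-4 + 2), -5) = (-6*(-9))*(2 - 8/(-3 - 4 + (-4)² + (-4)³)*(-4 + 2)) = 54*(2 - 8/(-3 - 4 + 16 - 64)*(-2)) = 54*(2 - 8/(-55)*(-2)) = 54*(2 - 8*(-1/55)*(-2)) = 54*(2 - (-8)*(-2)/55) = 54*(2 - 1*16/55) = 54*(2 - 16/55) = 54*(94/55) = 5076/55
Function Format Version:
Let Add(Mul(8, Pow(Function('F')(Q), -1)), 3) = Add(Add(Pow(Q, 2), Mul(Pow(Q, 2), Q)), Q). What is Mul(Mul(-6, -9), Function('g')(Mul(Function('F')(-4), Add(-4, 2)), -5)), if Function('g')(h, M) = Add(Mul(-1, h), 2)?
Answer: Rational(5076, 55) ≈ 92.291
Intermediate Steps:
Function('F')(Q) = Mul(8, Pow(Add(-3, Q, Pow(Q, 2), Pow(Q, 3)), -1)) (Function('F')(Q) = Mul(8, Pow(Add(-3, Add(Add(Pow(Q, 2), Mul(Pow(Q, 2), Q)), Q)), -1)) = Mul(8, Pow(Add(-3, Add(Add(Pow(Q, 2), Pow(Q, 3)), Q)), -1)) = Mul(8, Pow(Add(-3, Add(Q, Pow(Q, 2), Pow(Q, 3))), -1)) = Mul(8, Pow(Add(-3, Q, Pow(Q, 2), Pow(Q, 3)), -1)))
Function('g')(h, M) = Add(2, Mul(-1, h))
Mul(Mul(-6, -9), Function('g')(Mul(Function('F')(-4), Add(-4, 2)), -5)) = Mul(Mul(-6, -9), Add(2, Mul(-1, Mul(Mul(8, Pow(Add(-3, -4, Pow(-4, 2), Pow(-4, 3)), -1)), Add(-4, 2))))) = Mul(54, Add(2, Mul(-1, Mul(Mul(8, Pow(Add(-3, -4, 16, -64), -1)), -2)))) = Mul(54, Add(2, Mul(-1, Mul(Mul(8, Pow(-55, -1)), -2)))) = Mul(54, Add(2, Mul(-1, Mul(Mul(8, Rational(-1, 55)), -2)))) = Mul(54, Add(2, Mul(-1, Mul(Rational(-8, 55), -2)))) = Mul(54, Add(2, Mul(-1, Rational(16, 55)))) = Mul(54, Add(2, Rational(-16, 55))) = Mul(54, Rational(94, 55)) = Rational(5076, 55)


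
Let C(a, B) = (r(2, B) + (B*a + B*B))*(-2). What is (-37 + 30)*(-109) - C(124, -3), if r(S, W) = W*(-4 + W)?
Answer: 79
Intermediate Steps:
C(a, B) = -2*B² - 2*B*a - 2*B*(-4 + B) (C(a, B) = (B*(-4 + B) + (B*a + B*B))*(-2) = (B*(-4 + B) + (B*a + B²))*(-2) = (B*(-4 + B) + (B² + B*a))*(-2) = (B² + B*a + B*(-4 + B))*(-2) = -2*B² - 2*B*a - 2*B*(-4 + B))
(-37 + 30)*(-109) - C(124, -3) = (-37 + 30)*(-109) - 2*(-3)*(4 - 1*124 - 2*(-3)) = -7*(-109) - 2*(-3)*(4 - 124 + 6) = 763 - 2*(-3)*(-114) = 763 - 1*684 = 763 - 684 = 79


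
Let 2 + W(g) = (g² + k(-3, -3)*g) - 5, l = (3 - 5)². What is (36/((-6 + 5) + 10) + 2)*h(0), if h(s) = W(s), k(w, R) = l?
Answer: -42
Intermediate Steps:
l = 4 (l = (-2)² = 4)
k(w, R) = 4
W(g) = -7 + g² + 4*g (W(g) = -2 + ((g² + 4*g) - 5) = -2 + (-5 + g² + 4*g) = -7 + g² + 4*g)
h(s) = -7 + s² + 4*s
(36/((-6 + 5) + 10) + 2)*h(0) = (36/((-6 + 5) + 10) + 2)*(-7 + 0² + 4*0) = (36/(-1 + 10) + 2)*(-7 + 0 + 0) = (36/9 + 2)*(-7) = (36*(⅑) + 2)*(-7) = (4 + 2)*(-7) = 6*(-7) = -42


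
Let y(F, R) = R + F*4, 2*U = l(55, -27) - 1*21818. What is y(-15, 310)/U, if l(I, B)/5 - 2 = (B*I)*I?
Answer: -500/430183 ≈ -0.0011623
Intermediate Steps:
l(I, B) = 10 + 5*B*I² (l(I, B) = 10 + 5*((B*I)*I) = 10 + 5*(B*I²) = 10 + 5*B*I²)
U = -430183/2 (U = ((10 + 5*(-27)*55²) - 1*21818)/2 = ((10 + 5*(-27)*3025) - 21818)/2 = ((10 - 408375) - 21818)/2 = (-408365 - 21818)/2 = (½)*(-430183) = -430183/2 ≈ -2.1509e+5)
y(F, R) = R + 4*F
y(-15, 310)/U = (310 + 4*(-15))/(-430183/2) = (310 - 60)*(-2/430183) = 250*(-2/430183) = -500/430183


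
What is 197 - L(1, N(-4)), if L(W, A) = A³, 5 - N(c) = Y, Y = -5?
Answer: -803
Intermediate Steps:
N(c) = 10 (N(c) = 5 - 1*(-5) = 5 + 5 = 10)
197 - L(1, N(-4)) = 197 - 1*10³ = 197 - 1*1000 = 197 - 1000 = -803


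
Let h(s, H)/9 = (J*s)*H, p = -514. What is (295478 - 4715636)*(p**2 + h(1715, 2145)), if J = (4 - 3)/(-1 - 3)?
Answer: 70835885161989/2 ≈ 3.5418e+13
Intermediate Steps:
J = -1/4 (J = 1/(-4) = 1*(-1/4) = -1/4 ≈ -0.25000)
h(s, H) = -9*H*s/4 (h(s, H) = 9*((-s/4)*H) = 9*(-H*s/4) = -9*H*s/4)
(295478 - 4715636)*(p**2 + h(1715, 2145)) = (295478 - 4715636)*((-514)**2 - 9/4*2145*1715) = -4420158*(264196 - 33108075/4) = -4420158*(-32051291/4) = 70835885161989/2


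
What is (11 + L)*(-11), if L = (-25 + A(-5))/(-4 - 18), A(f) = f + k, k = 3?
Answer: -269/2 ≈ -134.50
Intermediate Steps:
A(f) = 3 + f (A(f) = f + 3 = 3 + f)
L = 27/22 (L = (-25 + (3 - 5))/(-4 - 18) = (-25 - 2)/(-22) = -27*(-1/22) = 27/22 ≈ 1.2273)
(11 + L)*(-11) = (11 + 27/22)*(-11) = (269/22)*(-11) = -269/2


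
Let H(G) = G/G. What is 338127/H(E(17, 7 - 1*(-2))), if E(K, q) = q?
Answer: 338127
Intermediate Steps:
H(G) = 1
338127/H(E(17, 7 - 1*(-2))) = 338127/1 = 338127*1 = 338127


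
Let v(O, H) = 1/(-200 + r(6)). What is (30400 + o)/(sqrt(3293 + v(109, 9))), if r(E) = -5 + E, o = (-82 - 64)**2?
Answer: 25858*sqrt(130405894)/327653 ≈ 901.22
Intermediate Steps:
o = 21316 (o = (-146)**2 = 21316)
v(O, H) = -1/199 (v(O, H) = 1/(-200 + (-5 + 6)) = 1/(-200 + 1) = 1/(-199) = -1/199)
(30400 + o)/(sqrt(3293 + v(109, 9))) = (30400 + 21316)/(sqrt(3293 - 1/199)) = 51716/(sqrt(655306/199)) = 51716/((sqrt(130405894)/199)) = 51716*(sqrt(130405894)/655306) = 25858*sqrt(130405894)/327653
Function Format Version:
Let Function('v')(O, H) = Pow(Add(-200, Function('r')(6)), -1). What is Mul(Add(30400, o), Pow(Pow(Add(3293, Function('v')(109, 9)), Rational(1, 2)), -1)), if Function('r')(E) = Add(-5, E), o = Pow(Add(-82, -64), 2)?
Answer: Mul(Rational(25858, 327653), Pow(130405894, Rational(1, 2))) ≈ 901.22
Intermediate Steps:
o = 21316 (o = Pow(-146, 2) = 21316)
Function('v')(O, H) = Rational(-1, 199) (Function('v')(O, H) = Pow(Add(-200, Add(-5, 6)), -1) = Pow(Add(-200, 1), -1) = Pow(-199, -1) = Rational(-1, 199))
Mul(Add(30400, o), Pow(Pow(Add(3293, Function('v')(109, 9)), Rational(1, 2)), -1)) = Mul(Add(30400, 21316), Pow(Pow(Add(3293, Rational(-1, 199)), Rational(1, 2)), -1)) = Mul(51716, Pow(Pow(Rational(655306, 199), Rational(1, 2)), -1)) = Mul(51716, Pow(Mul(Rational(1, 199), Pow(130405894, Rational(1, 2))), -1)) = Mul(51716, Mul(Rational(1, 655306), Pow(130405894, Rational(1, 2)))) = Mul(Rational(25858, 327653), Pow(130405894, Rational(1, 2)))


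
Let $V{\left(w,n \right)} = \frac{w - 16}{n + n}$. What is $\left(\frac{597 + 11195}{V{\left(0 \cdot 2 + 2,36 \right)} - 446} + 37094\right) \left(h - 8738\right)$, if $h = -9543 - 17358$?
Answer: $- \frac{21220045435990}{16063} \approx -1.3211 \cdot 10^{9}$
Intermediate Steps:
$V{\left(w,n \right)} = \frac{-16 + w}{2 n}$
$h = -26901$
$\left(\frac{597 + 11195}{V{\left(0 \cdot 2 + 2,36 \right)} - 446} + 37094\right) \left(h - 8738\right) = \left(\frac{597 + 11195}{\frac{-16 + \left(0 \cdot 2 + 2\right)}{2 \cdot 36} - 446} + 37094\right) \left(-26901 - 8738\right) = \left(\frac{11792}{\frac{1}{2} \cdot \frac{1}{36} \left(-16 + \left(0 + 2\right)\right) - 446} + 37094\right) \left(-35639\right) = \left(\frac{11792}{\frac{1}{2} \cdot \frac{1}{36} \left(-16 + 2\right) - 446} + 37094\right) \left(-35639\right) = \left(\frac{11792}{\frac{1}{2} \cdot \frac{1}{36} \left(-14\right) - 446} + 37094\right) \left(-35639\right) = \left(\frac{11792}{- \frac{7}{36} - 446} + 37094\right) \left(-35639\right) = \left(\frac{11792}{- \frac{16063}{36}} + 37094\right) \left(-35639\right) = \left(11792 \left(- \frac{36}{16063}\right) + 37094\right) \left(-35639\right) = \left(- \frac{424512}{16063} + 37094\right) \left(-35639\right) = \frac{595416410}{16063} \left(-35639\right) = - \frac{21220045435990}{16063}$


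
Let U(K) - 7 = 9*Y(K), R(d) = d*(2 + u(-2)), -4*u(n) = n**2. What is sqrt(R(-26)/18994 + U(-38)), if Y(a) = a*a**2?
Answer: I*sqrt(44541005881030)/9497 ≈ 702.74*I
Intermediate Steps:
u(n) = -n**2/4
Y(a) = a**3
R(d) = d (R(d) = d*(2 - 1/4*(-2)**2) = d*(2 - 1/4*4) = d*(2 - 1) = d*1 = d)
U(K) = 7 + 9*K**3
sqrt(R(-26)/18994 + U(-38)) = sqrt(-26/18994 + (7 + 9*(-38)**3)) = sqrt(-26*1/18994 + (7 + 9*(-54872))) = sqrt(-13/9497 + (7 - 493848)) = sqrt(-13/9497 - 493841) = sqrt(-4690007990/9497) = I*sqrt(44541005881030)/9497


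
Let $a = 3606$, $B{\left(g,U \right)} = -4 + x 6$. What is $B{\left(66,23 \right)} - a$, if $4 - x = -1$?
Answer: $-3580$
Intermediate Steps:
$x = 5$ ($x = 4 - -1 = 4 + 1 = 5$)
$B{\left(g,U \right)} = 26$ ($B{\left(g,U \right)} = -4 + 5 \cdot 6 = -4 + 30 = 26$)
$B{\left(66,23 \right)} - a = 26 - 3606 = -3580$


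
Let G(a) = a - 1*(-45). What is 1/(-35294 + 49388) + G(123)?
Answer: 2367793/14094 ≈ 168.00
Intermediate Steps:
G(a) = 45 + a (G(a) = a + 45 = 45 + a)
1/(-35294 + 49388) + G(123) = 1/(-35294 + 49388) + (45 + 123) = 1/14094 + 168 = 2367793/14094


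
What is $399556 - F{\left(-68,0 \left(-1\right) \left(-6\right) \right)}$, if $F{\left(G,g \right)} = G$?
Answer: $399624$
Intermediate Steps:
$399556 - F{\left(-68,0 \left(-1\right) \left(-6\right) \right)} = 399556 - -68 = 399556 + 68 = 399624$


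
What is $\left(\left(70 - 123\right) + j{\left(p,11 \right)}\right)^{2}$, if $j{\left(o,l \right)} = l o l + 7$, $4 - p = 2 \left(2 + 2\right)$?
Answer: $280900$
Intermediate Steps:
$p = -4$ ($p = 4 - 2 \left(2 + 2\right) = 4 - 2 \cdot 4 = 4 - 8 = -4$)
$j{\left(o,l \right)} = 7 + o l^{2}$ ($j{\left(o,l \right)} = o l^{2} + 7 = 7 + o l^{2}$)
$\left(\left(70 - 123\right) + j{\left(p,11 \right)}\right)^{2} = \left(\left(70 - 123\right) + \left(7 - 4 \cdot 11^{2}\right)\right)^{2} = \left(\left(70 - 123\right) + \left(7 - 484\right)\right)^{2} = \left(-53 + \left(7 - 484\right)\right)^{2} = \left(-53 - 477\right)^{2} = \left(-530\right)^{2} = 280900$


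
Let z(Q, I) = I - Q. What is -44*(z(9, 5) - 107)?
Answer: 4884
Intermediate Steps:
-44*(z(9, 5) - 107) = -44*((5 - 1*9) - 107) = -44*((5 - 9) - 107) = -44*(-4 - 107) = -44*(-111) = 4884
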